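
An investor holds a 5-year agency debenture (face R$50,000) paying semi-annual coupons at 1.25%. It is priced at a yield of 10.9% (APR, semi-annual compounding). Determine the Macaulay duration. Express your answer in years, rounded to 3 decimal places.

4.817 years

Periodic yield y = 0.0545. Discount each cash flow and weight by its period:
  t   CF        PV=CF/(1+0.0545)^t    t·PV
  1       312.50       296.3490       296.3490
  2       312.50       281.0327       562.0654
  3       312.50       266.5080       799.5240
  4       312.50       252.7340     1,010.9360
  5       312.50       239.6719     1,198.3595
  6       312.50       227.2849     1,363.7092
  7       312.50       215.5380     1,508.7663
  8       312.50       204.3983     1,635.1867
  9       312.50       193.8344     1,744.5092
  10   50,312.50    29,594.4353   295,944.3526
  Σ                 31,771.7865   306,063.7579
Price P = Σ PV = 31,771.7865.
Macaulay duration = Σ(t·PV) / P = 306,063.7579 / 31,771.7865 = 9.63319 half-year periods.
In years: 9.63319 / 2 = 4.81660 years.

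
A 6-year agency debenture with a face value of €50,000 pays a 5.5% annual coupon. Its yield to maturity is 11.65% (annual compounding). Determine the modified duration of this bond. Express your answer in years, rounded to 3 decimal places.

Periodic yield y = 0.1165. First find Macaulay duration:
  t   CF        PV=CF/(1+0.1165)^t    t·PV
  1     2,750.00     2,463.0542     2,463.0542
  2     2,750.00     2,206.0494     4,412.0989
  3     2,750.00     1,975.8616     5,927.5847
  4     2,750.00     1,769.6924     7,078.7696
  5     2,750.00     1,585.0357     7,925.1787
  6    52,750.00    27,231.4082   163,388.4489
  Σ                 37,231.1014   191,195.1349
P = 37,231.1014; Macaulay duration = 191,195.1349 / 37,231.1014 = 5.13536 years.
Modified duration = D_Mac / (1 + y) = 5.13536 / 1.1165 = 4.59952 years.

4.600 years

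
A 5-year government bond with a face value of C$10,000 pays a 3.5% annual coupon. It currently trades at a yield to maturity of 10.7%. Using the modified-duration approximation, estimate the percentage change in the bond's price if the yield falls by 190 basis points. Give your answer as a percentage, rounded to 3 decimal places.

Periodic yield y = 0.107. Modified duration first:
  t   CF        PV=CF/(1+0.107)^t    t·PV
  1       350.00       316.1698       316.1698
  2       350.00       285.6096       571.2192
  3       350.00       258.0033       774.0098
  4       350.00       233.0653       932.2611
  5    10,350.00     6,225.9015    31,129.5075
  Σ                  7,318.7495    33,723.1674
P = 7,318.7495; D_Mac = 4.60778 yrs; D_mod = 4.60778/(1+0.107) = 4.16240 yrs.
ΔP/P ≈ -D_mod · Δy = -4.16240 × (-0.019) = +0.079086 = +7.9086%.

+7.909%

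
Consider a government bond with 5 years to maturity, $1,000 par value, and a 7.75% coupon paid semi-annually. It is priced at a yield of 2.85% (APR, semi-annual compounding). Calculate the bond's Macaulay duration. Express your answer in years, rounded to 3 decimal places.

Periodic yield y = 0.01425. Discount each cash flow and weight by its period:
  t   CF        PV=CF/(1+0.01425)^t    t·PV
  1        38.75        38.2056        38.2056
  2        38.75        37.6688        75.3376
  3        38.75        37.1396       111.4187
  4        38.75        36.6177       146.4710
  5        38.75        36.1033       180.5164
  6        38.75        35.5960       213.5762
  7        38.75        35.0959       245.6714
  8        38.75        34.6028       276.8226
  9        38.75        34.1167       307.0500
  10    1,038.75       901.6975     9,016.9752
  Σ                  1,226.8439    10,612.0446
Price P = Σ PV = 1,226.8439.
Macaulay duration = Σ(t·PV) / P = 10,612.0446 / 1,226.8439 = 8.64987 half-year periods.
In years: 8.64987 / 2 = 4.32494 years.

4.325 years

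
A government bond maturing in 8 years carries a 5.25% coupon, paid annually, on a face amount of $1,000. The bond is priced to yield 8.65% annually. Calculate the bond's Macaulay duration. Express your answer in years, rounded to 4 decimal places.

Periodic yield y = 0.0865. Discount each cash flow and weight by its year:
  t   CF        PV=CF/(1+0.0865)^t    t·PV
  1        52.50        48.3203        48.3203
  2        52.50        44.4733        88.9467
  3        52.50        40.9327       122.7980
  4        52.50        37.6739       150.6955
  5        52.50        34.6745       173.3727
  6        52.50        31.9140       191.4839
  7        52.50        29.3732       205.6124
  8     1,052.50       541.9812     4,335.8500
  Σ                    809.3432     5,317.0794
Price P = Σ PV = 809.3432.
Macaulay duration = Σ(t·PV) / P = 5,317.0794 / 809.3432 = 6.56962 years.

6.5696 years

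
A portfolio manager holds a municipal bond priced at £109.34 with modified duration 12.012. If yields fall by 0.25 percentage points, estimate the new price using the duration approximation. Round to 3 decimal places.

Duration approximation: ΔP/P ≈ -D_mod · Δy = -12.012 × (-0.0025) = +0.030030.
New price ≈ 109.34 × (1 + 0.030030) = 112.6234802.

£112.623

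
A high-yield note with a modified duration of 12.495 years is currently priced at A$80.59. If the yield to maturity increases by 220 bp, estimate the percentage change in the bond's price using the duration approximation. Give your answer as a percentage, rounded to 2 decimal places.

-27.49%

Duration approximation: ΔP/P ≈ -D_mod · Δy = -12.495 × (+0.022) = -0.274890.
As a percentage: -27.4890%.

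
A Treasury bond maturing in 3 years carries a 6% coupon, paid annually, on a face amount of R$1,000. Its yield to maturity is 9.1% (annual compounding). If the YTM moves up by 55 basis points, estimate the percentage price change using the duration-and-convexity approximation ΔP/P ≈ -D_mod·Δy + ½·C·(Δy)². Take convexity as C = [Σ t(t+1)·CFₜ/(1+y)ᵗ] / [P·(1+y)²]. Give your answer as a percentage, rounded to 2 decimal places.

-1.41%

With y = 0.091:
  t   CF        PV=CF/(1+0.091)^t    t·PV        t(t+1)·PV
  1        60.00        54.9954        54.9954         109.9908
  2        60.00        50.4083       100.8165         302.4496
  3     1,060.00       816.2658     2,448.7975       9,795.1899
  Σ                    921.6695     2,604.6094      10,207.6303
P = 921.6695; D_Mac = 2.82597 yrs; D_mod = 2.59026 yrs; C = 9.30465.
Duration effect: -2.59026 × (+0.0055) = -0.014246
Convexity effect: 0.5 × 9.30465 × (0.0055)² = +0.0001407
ΔP/P ≈ -0.014246 + 0.0001407 = -0.014106 = -1.4106%.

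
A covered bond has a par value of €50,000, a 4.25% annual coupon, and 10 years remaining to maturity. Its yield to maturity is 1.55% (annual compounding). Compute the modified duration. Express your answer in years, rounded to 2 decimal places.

Periodic yield y = 0.0155. First find Macaulay duration:
  t   CF        PV=CF/(1+0.0155)^t    t·PV
  1     2,125.00     2,092.5652     2,092.5652
  2     2,125.00     2,060.6255     4,121.2511
  3     2,125.00     2,029.1734     6,087.5201
  4     2,125.00     1,998.2012     7,992.8049
  5     2,125.00     1,967.7019     9,838.5093
  6     2,125.00     1,937.6680    11,626.0080
  7     2,125.00     1,908.0926    13,356.6480
  8     2,125.00     1,878.9686    15,031.7485
  9     2,125.00     1,850.2891    16,652.6017
  10   52,125.00    44,693.7495   446,937.4950
  Σ                 62,417.0349   533,737.1518
P = 62,417.0349; Macaulay duration = 533,737.1518 / 62,417.0349 = 8.55115 years.
Modified duration = D_Mac / (1 + y) = 8.55115 / 1.0155 = 8.42063 years.

8.42 years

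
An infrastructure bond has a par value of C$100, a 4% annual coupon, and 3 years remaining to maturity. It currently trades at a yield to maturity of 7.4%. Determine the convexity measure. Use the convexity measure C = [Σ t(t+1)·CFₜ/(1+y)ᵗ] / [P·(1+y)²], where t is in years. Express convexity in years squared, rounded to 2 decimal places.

9.85

With y = 0.074:
  t   CF        PV=CF/(1+0.074)^t    t·PV        t(t+1)·PV
  1         4.00         3.7244         3.7244           7.4488
  2         4.00         3.4678         6.9356          20.8067
  3       104.00        83.9500       251.8499       1,007.3995
  Σ                     91.1421       262.5098       1,035.6550
P = 91.1421.
Convexity = Σ t(t+1)·PV / [P·(1+y)²] = 1,035.6550 / (91.1421 × 1.153476) = 9.85116.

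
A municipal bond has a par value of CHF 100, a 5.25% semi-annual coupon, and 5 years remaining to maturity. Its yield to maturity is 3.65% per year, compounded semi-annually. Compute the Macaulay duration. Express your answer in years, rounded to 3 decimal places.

Periodic yield y = 0.01825. Discount each cash flow and weight by its period:
  t   CF        PV=CF/(1+0.01825)^t    t·PV
  1        2.625         2.5780         2.5780
  2        2.625         2.5317         5.0635
  3        2.625         2.4864         7.4591
  4        2.625         2.4418         9.7672
  5        2.625         2.3980        11.9902
  6        2.625         2.3551        14.1304
  7        2.625         2.3129        16.1900
  8        2.625         2.2714        18.1712
  9        2.625         2.2307        20.0762
  10     102.625        85.6464       856.4637
  Σ                    107.2523       961.8896
Price P = Σ PV = 107.2523.
Macaulay duration = Σ(t·PV) / P = 961.8896 / 107.2523 = 8.96847 half-year periods.
In years: 8.96847 / 2 = 4.48424 years.

4.484 years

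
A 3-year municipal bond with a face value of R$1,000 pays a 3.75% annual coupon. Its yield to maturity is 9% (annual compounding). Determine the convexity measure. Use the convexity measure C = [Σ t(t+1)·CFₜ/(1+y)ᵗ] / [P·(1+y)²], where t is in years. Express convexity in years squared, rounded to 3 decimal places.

With y = 0.09:
  t   CF        PV=CF/(1+0.09)^t    t·PV        t(t+1)·PV
  1        37.50        34.4037        34.4037          68.8073
  2        37.50        31.5630        63.1260         189.3780
  3     1,037.50       801.1404     2,403.4211       9,613.6843
  Σ                    867.1070     2,500.9508       9,871.8697
P = 867.1070.
Convexity = Σ t(t+1)·PV / [P·(1+y)²] = 9,871.8697 / (867.1070 × 1.188100) = 9.58239.

9.582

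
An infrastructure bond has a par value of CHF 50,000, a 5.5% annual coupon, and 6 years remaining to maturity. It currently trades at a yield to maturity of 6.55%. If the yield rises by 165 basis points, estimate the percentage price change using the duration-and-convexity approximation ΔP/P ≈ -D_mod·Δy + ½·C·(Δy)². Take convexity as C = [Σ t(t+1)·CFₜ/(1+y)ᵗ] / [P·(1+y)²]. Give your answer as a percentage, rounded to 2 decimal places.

-7.71%

With y = 0.0655:
  t   CF        PV=CF/(1+0.0655)^t    t·PV        t(t+1)·PV
  1     2,750.00     2,580.9479     2,580.9479       5,161.8958
  2     2,750.00     2,422.2880     4,844.5761      14,533.7283
  3     2,750.00     2,273.3816     6,820.1447      27,280.5786
  4     2,750.00     2,133.6289     8,534.5155      42,672.5773
  5     2,750.00     2,002.4673    10,012.3363      60,074.0177
  6    52,750.00    36,049.7070   216,298.2422   1,514,087.6954
  Σ                 47,462.4207   249,090.7626   1,663,810.4931
P = 47,462.4207; D_Mac = 5.24817 yrs; D_mod = 4.92554 yrs; C = 30.87785.
Duration effect: -4.92554 × (+0.0165) = -0.081271
Convexity effect: 0.5 × 30.87785 × (0.0165)² = +0.0042032
ΔP/P ≈ -0.081271 + 0.0042032 = -0.077068 = -7.7068%.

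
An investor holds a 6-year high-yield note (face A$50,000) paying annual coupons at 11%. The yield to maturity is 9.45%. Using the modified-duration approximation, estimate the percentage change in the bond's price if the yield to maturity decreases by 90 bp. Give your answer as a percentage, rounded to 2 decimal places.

+3.90%

Periodic yield y = 0.0945. Modified duration first:
  t   CF        PV=CF/(1+0.0945)^t    t·PV
  1     5,500.00     5,025.1256     5,025.1256
  2     5,500.00     4,591.2523     9,182.5046
  3     5,500.00     4,194.8399    12,584.5197
  4     5,500.00     3,832.6541    15,330.6164
  5     5,500.00     3,501.7397    17,508.6985
  6    55,500.00    32,284.8214   193,708.9282
  Σ                 53,430.4330   253,340.3930
P = 53,430.4330; D_Mac = 4.74150 yrs; D_mod = 4.74150/(1+0.0945) = 4.33212 yrs.
ΔP/P ≈ -D_mod · Δy = -4.33212 × (-0.009) = +0.038989 = +3.8989%.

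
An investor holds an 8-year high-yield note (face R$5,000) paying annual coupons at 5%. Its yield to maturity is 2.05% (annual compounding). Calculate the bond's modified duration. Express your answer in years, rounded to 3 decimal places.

Periodic yield y = 0.0205. First find Macaulay duration:
  t   CF        PV=CF/(1+0.0205)^t    t·PV
  1       250.00       244.9780       244.9780
  2       250.00       240.0568       480.1136
  3       250.00       235.2345       705.7034
  4       250.00       230.5090       922.0362
  5       250.00       225.8785     1,129.3927
  6       250.00       221.3410     1,328.0463
  7       250.00       216.8947     1,518.2629
  8     5,250.00     4,463.2913    35,706.3303
  Σ                  6,078.1838    42,034.8633
P = 6,078.1838; Macaulay duration = 42,034.8633 / 6,078.1838 = 6.91569 years.
Modified duration = D_Mac / (1 + y) = 6.91569 / 1.0205 = 6.77677 years.

6.777 years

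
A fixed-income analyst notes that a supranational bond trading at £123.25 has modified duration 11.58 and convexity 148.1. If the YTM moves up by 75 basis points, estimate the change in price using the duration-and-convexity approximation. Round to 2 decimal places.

-£10.19

Duration effect: -D_mod·Δy = -11.58 × (+0.0075) = -0.086850
Convexity effect: ½·C·(Δy)² = 0.5 × 148.1 × (0.0075)² = +0.0041653125
ΔP/P ≈ -0.086850 + 0.0041653125 = -0.0826846875
ΔP ≈ 123.25 × (-0.0826846875) = -10.190887734375.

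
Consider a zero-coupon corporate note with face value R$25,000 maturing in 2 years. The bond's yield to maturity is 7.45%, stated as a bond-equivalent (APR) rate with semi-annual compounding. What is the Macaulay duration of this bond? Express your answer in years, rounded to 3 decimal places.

2.000 years

A zero-coupon bond has a single cash flow at maturity, so its Macaulay duration equals its maturity: 2 years.
(Equivalently: 4 semi-annual periods ÷ 2 = 2 years.)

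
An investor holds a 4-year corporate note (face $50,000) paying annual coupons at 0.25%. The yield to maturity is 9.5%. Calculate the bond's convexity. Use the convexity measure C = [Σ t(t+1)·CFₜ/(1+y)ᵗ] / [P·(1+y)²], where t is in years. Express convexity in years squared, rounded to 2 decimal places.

With y = 0.095:
  t   CF        PV=CF/(1+0.095)^t    t·PV        t(t+1)·PV
  1       125.00       114.1553       114.1553         228.3105
  2       125.00       104.2514       208.5027         625.5082
  3       125.00        95.2067       285.6202       1,142.4808
  4    50,125.00    34,865.6615   139,462.6458     697,313.2292
  Σ                 35,179.2748   140,070.9240     699,309.5287
P = 35,179.2748.
Convexity = Σ t(t+1)·PV / [P·(1+y)²] = 699,309.5287 / (35,179.2748 × 1.199025) = 16.57885.

16.58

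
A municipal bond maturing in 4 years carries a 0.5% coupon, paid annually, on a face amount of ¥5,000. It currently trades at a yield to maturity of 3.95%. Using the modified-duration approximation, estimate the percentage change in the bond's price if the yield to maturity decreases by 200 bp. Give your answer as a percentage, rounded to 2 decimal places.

+7.63%

Periodic yield y = 0.0395. Modified duration first:
  t   CF        PV=CF/(1+0.0395)^t    t·PV
  1        25.00        24.0500        24.0500
  2        25.00        23.1361        46.2723
  3        25.00        22.2570        66.7710
  4     5,025.00     4,303.6614    17,214.6455
  Σ                  4,373.1045    17,351.7388
P = 4,373.1045; D_Mac = 3.96783 yrs; D_mod = 3.96783/(1+0.0395) = 3.81706 yrs.
ΔP/P ≈ -D_mod · Δy = -3.81706 × (-0.02) = +0.076341 = +7.6341%.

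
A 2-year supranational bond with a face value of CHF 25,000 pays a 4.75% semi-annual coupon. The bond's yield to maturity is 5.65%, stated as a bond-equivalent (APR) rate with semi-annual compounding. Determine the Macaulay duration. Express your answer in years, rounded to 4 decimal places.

1.9308 years

Periodic yield y = 0.02825. Discount each cash flow and weight by its period:
  t   CF        PV=CF/(1+0.02825)^t    t·PV
  1       593.75       577.4374       577.4374
  2       593.75       561.5730     1,123.1459
  3       593.75       546.1444     1,638.4331
  4    25,593.75    22,894.9158    91,579.6632
  Σ                 24,580.0705    94,918.6797
Price P = Σ PV = 24,580.0705.
Macaulay duration = Σ(t·PV) / P = 94,918.6797 / 24,580.0705 = 3.86161 half-year periods.
In years: 3.86161 / 2 = 1.93081 years.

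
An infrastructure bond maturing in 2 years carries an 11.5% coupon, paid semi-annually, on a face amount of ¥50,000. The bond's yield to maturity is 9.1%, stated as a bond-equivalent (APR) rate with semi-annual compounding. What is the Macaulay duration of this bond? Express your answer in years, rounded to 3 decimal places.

Periodic yield y = 0.0455. Discount each cash flow and weight by its period:
  t   CF        PV=CF/(1+0.0455)^t    t·PV
  1     2,875.00     2,749.8804     2,749.8804
  2     2,875.00     2,630.2061     5,260.4121
  3     2,875.00     2,515.7399     7,547.2197
  4    52,875.00    44,254.1733   177,016.6930
  Σ                 52,149.9997   192,574.2053
Price P = Σ PV = 52,149.9997.
Macaulay duration = Σ(t·PV) / P = 192,574.2053 / 52,149.9997 = 3.69270 half-year periods.
In years: 3.69270 / 2 = 1.84635 years.

1.846 years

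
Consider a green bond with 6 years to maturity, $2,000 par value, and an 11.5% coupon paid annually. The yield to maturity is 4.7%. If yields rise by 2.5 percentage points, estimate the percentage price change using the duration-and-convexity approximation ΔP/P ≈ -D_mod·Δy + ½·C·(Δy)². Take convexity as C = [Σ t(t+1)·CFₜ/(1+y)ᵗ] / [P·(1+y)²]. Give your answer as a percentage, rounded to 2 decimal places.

With y = 0.047:
  t   CF        PV=CF/(1+0.047)^t    t·PV        t(t+1)·PV
  1       230.00       219.6753       219.6753         439.3505
  2       230.00       209.8140       419.6280       1,258.8840
  3       230.00       200.3954       601.1863       2,404.7450
  4       230.00       191.3996       765.5985       3,827.9927
  5       230.00       182.8077       914.0384       5,484.2303
  6     2,230.00     1,692.8745    10,157.2472      71,100.7306
  Σ                  2,696.9665    13,077.3737      84,515.9332
P = 2,696.9665; D_Mac = 4.84892 yrs; D_mod = 4.63125 yrs; C = 28.58707.
Duration effect: -4.63125 × (+0.025) = -0.115781
Convexity effect: 0.5 × 28.58707 × (0.025)² = +0.0089335
ΔP/P ≈ -0.115781 + 0.0089335 = -0.106848 = -10.6848%.

-10.68%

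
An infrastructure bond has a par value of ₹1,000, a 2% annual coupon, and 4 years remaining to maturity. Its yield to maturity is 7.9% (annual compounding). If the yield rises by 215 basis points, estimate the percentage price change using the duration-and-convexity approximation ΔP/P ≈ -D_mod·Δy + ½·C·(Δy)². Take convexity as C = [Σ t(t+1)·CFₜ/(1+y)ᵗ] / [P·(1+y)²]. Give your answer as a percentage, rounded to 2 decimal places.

With y = 0.079:
  t   CF        PV=CF/(1+0.079)^t    t·PV        t(t+1)·PV
  1        20.00        18.5357        18.5357          37.0714
  2        20.00        17.1786        34.3571         103.0714
  3        20.00        15.9208        47.7625         191.0499
  4     1,020.00       752.5137     3,010.0547      15,050.2734
  Σ                    804.1488     3,110.7100      15,381.4661
P = 804.1488; D_Mac = 3.86833 yrs; D_mod = 3.58510 yrs; C = 16.42928.
Duration effect: -3.58510 × (+0.0215) = -0.077080
Convexity effect: 0.5 × 16.42928 × (0.0215)² = +0.0037972
ΔP/P ≈ -0.077080 + 0.0037972 = -0.073283 = -7.3283%.

-7.33%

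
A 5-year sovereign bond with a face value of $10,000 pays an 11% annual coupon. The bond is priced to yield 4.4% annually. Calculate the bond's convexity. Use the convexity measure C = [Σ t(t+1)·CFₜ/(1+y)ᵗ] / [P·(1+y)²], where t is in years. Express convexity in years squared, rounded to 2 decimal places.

With y = 0.044:
  t   CF        PV=CF/(1+0.044)^t    t·PV        t(t+1)·PV
  1     1,100.00     1,053.6398     1,053.6398       2,107.2797
  2     1,100.00     1,009.2336     2,018.4671       6,055.4014
  3     1,100.00       966.6988     2,900.0965      11,600.3859
  4     1,100.00       925.9567     3,703.8269      18,519.1345
  5    11,100.00     8,949.9475    44,749.7373     268,498.4236
  Σ                 12,905.4764    54,425.7676     306,780.6251
P = 12,905.4764.
Convexity = Σ t(t+1)·PV / [P·(1+y)²] = 306,780.6251 / (12,905.4764 × 1.089936) = 21.80986.

21.81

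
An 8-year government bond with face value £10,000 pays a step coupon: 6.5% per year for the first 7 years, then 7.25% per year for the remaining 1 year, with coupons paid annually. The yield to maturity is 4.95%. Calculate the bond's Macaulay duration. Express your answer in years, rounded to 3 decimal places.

6.571 years

Periodic yield y = 0.0495. Discount each cash flow and weight by its year:
  t   CF        PV=CF/(1+0.0495)^t    t·PV
  1       650.00       619.3425       619.3425
  2       650.00       590.1311     1,180.2621
  3       650.00       562.2973     1,686.8920
  4       650.00       535.7764     2,143.1056
  5       650.00       510.5063     2,552.5317
  6       650.00       486.4281     2,918.5689
  7       650.00       463.4856     3,244.3993
  8    10,725.00     7,286.8152    58,294.5219
  Σ                 11,054.7827    72,639.6240
Price P = Σ PV = 11,054.7827.
Macaulay duration = Σ(t·PV) / P = 72,639.6240 / 11,054.7827 = 6.57088 years.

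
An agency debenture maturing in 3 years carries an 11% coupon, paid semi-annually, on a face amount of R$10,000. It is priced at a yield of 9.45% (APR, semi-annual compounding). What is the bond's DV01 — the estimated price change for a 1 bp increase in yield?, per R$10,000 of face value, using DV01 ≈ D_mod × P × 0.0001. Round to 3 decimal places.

R$2.624

Periodic yield y = 0.04725.
  t   CF        PV=CF/(1+0.04725)^t    t·PV
  1       550.00       525.1850       525.1850
  2       550.00       501.4896     1,002.9792
  3       550.00       478.8633     1,436.5900
  4       550.00       457.2579     1,829.0316
  5       550.00       436.6273     2,183.1363
  6    10,550.00     7,997.4263    47,984.5577
  Σ                 10,396.8494    54,961.4798
P = 10,396.8494; D_Mac = 5.28636 half-year periods = 2.64318 yrs; D_mod = 2.52392 yrs.
DV01 ≈ 2.52392 × 10,396.8494 × 0.0001 = 2.624086.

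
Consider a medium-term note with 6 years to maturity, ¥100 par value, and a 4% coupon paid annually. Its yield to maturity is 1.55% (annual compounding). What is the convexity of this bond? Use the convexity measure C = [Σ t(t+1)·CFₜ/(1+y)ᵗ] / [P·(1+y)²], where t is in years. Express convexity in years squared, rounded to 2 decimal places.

With y = 0.0155:
  t   CF        PV=CF/(1+0.0155)^t    t·PV        t(t+1)·PV
  1         4.00         3.9389         3.9389           7.8779
  2         4.00         3.8788         7.7576          23.2729
  3         4.00         3.8196        11.4589          45.8354
  4         4.00         3.7613        15.0453          75.2264
  5         4.00         3.7039        18.5195         111.1173
  6       104.00        94.8318       568.9905       3,982.9336
  Σ                    113.9344       625.7108       4,246.2635
P = 113.9344.
Convexity = Σ t(t+1)·PV / [P·(1+y)²] = 4,246.2635 / (113.9344 × 1.031240) = 36.14035.

36.14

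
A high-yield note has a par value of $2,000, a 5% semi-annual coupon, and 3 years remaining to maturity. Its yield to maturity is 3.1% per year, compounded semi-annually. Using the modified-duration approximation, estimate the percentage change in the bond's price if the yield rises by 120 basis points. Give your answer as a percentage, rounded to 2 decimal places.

-3.34%

Periodic yield y = 0.0155. Modified duration first:
  t   CF        PV=CF/(1+0.0155)^t    t·PV
  1        50.00        49.2368        49.2368
  2        50.00        48.4853        96.9706
  3        50.00        47.7453       143.2358
  4        50.00        47.0165       188.0660
  5        50.00        46.2989       231.4943
  6     2,050.00     1,869.2797    11,215.6783
  Σ                  2,108.0625    11,924.6819
P = 2,108.0625; D_Mac = 5.65670 half-year periods = 2.82835 yrs; D_mod = 2.82835/(1+0.0155) = 2.78518 yrs.
ΔP/P ≈ -D_mod · Δy = -2.78518 × (+0.012) = -0.033422 = -3.3422%.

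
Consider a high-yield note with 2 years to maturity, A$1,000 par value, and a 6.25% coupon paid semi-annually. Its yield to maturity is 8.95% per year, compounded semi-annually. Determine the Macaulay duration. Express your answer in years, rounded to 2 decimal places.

Periodic yield y = 0.04475. Discount each cash flow and weight by its period:
  t   CF        PV=CF/(1+0.04475)^t    t·PV
  1        31.25        29.9115        29.9115
  2        31.25        28.6303        57.2605
  3        31.25        27.4039        82.2118
  4     1,031.25       865.5944     3,462.3776
  Σ                    951.5401     3,631.7614
Price P = Σ PV = 951.5401.
Macaulay duration = Σ(t·PV) / P = 3,631.7614 / 951.5401 = 3.81672 half-year periods.
In years: 3.81672 / 2 = 1.90836 years.

1.91 years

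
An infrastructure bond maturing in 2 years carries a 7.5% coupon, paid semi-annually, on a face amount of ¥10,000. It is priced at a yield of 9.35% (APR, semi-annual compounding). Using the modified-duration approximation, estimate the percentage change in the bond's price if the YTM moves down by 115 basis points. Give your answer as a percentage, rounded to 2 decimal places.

Periodic yield y = 0.04675. Modified duration first:
  t   CF        PV=CF/(1+0.04675)^t    t·PV
  1       375.00       358.2517       358.2517
  2       375.00       342.2515       684.5030
  3       375.00       326.9658       980.8975
  4    10,375.00     8,642.0391    34,568.1564
  Σ                  9,669.5081    36,591.8086
P = 9,669.5081; D_Mac = 3.78425 half-year periods = 1.89212 yrs; D_mod = 1.89212/(1+0.04675) = 1.80762 yrs.
ΔP/P ≈ -D_mod · Δy = -1.80762 × (-0.0115) = +0.020788 = +2.0788%.

+2.08%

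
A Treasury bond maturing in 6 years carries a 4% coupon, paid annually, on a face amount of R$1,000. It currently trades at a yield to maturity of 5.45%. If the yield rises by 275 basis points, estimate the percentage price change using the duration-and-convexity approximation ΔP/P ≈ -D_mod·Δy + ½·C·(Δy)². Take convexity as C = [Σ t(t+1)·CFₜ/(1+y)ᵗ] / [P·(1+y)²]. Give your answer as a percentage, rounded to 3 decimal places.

With y = 0.0545:
  t   CF        PV=CF/(1+0.0545)^t    t·PV        t(t+1)·PV
  1        40.00        37.9327        37.9327          75.8653
  2        40.00        35.9722        71.9444         215.8331
  3        40.00        34.1130       102.3391         409.3563
  4        40.00        32.3500       129.3998         646.9991
  5        40.00        30.6780       153.3900         920.3401
  6     1,040.00       756.4040     4,538.4242      31,768.9693
  Σ                    927.4499     5,033.4301      34,037.3632
P = 927.4499; D_Mac = 5.42717 yrs; D_mod = 5.14668 yrs; C = 33.00443.
Duration effect: -5.14668 × (+0.0275) = -0.141534
Convexity effect: 0.5 × 33.00443 × (0.0275)² = +0.0124798
ΔP/P ≈ -0.141534 + 0.0124798 = -0.129054 = -12.9054%.

-12.905%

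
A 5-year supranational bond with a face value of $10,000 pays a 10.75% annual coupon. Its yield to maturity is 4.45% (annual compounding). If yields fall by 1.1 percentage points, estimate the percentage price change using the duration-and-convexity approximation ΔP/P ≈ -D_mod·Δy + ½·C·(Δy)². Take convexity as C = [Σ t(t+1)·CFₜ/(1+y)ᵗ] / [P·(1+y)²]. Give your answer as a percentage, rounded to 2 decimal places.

+4.58%

With y = 0.0445:
  t   CF        PV=CF/(1+0.0445)^t    t·PV        t(t+1)·PV
  1     1,075.00     1,029.2006     1,029.2006       2,058.4011
  2     1,075.00       985.3524     1,970.7048       5,912.1144
  3     1,075.00       943.3723     2,830.1170      11,320.4679
  4     1,075.00       903.1808     3,612.7231      18,063.6156
  5    11,075.00     8,908.4370    44,542.1850     267,253.1102
  Σ                 12,769.5431    53,984.9305     304,607.7092
P = 12,769.5431; D_Mac = 4.22763 yrs; D_mod = 4.04752 yrs; C = 21.86496.
Duration effect: -4.04752 × (-0.011) = +0.044523
Convexity effect: 0.5 × 21.86496 × (-0.011)² = +0.0013228
ΔP/P ≈ +0.044523 + 0.0013228 = +0.045846 = +4.5846%.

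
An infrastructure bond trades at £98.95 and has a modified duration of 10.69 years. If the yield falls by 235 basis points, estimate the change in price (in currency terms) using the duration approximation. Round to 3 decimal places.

+£24.858

Duration approximation: ΔP/P ≈ -D_mod · Δy = -10.69 × (-0.0235) = +0.251215.
ΔP ≈ 98.95 × (+0.251215) = +24.85772425.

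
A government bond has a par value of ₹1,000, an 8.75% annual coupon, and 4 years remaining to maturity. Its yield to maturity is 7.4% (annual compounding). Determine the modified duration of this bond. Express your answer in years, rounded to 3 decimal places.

Periodic yield y = 0.074. First find Macaulay duration:
  t   CF        PV=CF/(1+0.074)^t    t·PV
  1        87.50        81.4711        81.4711
  2        87.50        75.8577       151.7153
  3        87.50        70.6310       211.8929
  4     1,087.50       817.3577     3,269.4307
  Σ                  1,045.3174     3,714.5101
P = 1,045.3174; Macaulay duration = 3,714.5101 / 1,045.3174 = 3.55348 years.
Modified duration = D_Mac / (1 + y) = 3.55348 / 1.074 = 3.30864 years.

3.309 years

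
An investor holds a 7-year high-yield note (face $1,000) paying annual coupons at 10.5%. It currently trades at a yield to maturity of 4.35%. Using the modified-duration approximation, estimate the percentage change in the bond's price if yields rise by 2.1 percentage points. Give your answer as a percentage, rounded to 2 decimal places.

Periodic yield y = 0.0435. Modified duration first:
  t   CF        PV=CF/(1+0.0435)^t    t·PV
  1       105.00       100.6229       100.6229
  2       105.00        96.4283       192.8565
  3       105.00        92.4085       277.2255
  4       105.00        88.5563       354.2252
  5       105.00        84.8647       424.3235
  6       105.00        81.3270       487.9618
  7     1,105.00       820.1912     5,741.3384
  Σ                  1,364.3988     7,578.5538
P = 1,364.3988; D_Mac = 5.55450 yrs; D_mod = 5.55450/(1+0.0435) = 5.32295 yrs.
ΔP/P ≈ -D_mod · Δy = -5.32295 × (+0.021) = -0.111782 = -11.1782%.

-11.18%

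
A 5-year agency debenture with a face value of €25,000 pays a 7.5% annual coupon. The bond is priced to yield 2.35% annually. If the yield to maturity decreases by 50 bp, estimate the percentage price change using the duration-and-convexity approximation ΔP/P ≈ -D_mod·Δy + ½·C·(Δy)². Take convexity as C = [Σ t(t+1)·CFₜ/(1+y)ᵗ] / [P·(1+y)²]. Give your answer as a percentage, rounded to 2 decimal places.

+2.19%

With y = 0.0235:
  t   CF        PV=CF/(1+0.0235)^t    t·PV        t(t+1)·PV
  1     1,875.00     1,831.9492     1,831.9492       3,663.8984
  2     1,875.00     1,789.8869     3,579.7737      10,739.3211
  3     1,875.00     1,748.7903     5,246.3708      20,985.4834
  4     1,875.00     1,708.6373     6,834.5492      34,172.7461
  5    26,875.00    23,928.1564   119,640.7818     717,844.6908
  Σ                 31,007.4200   137,133.4248     787,406.1397
P = 31,007.4200; D_Mac = 4.42260 yrs; D_mod = 4.32106 yrs; C = 24.24139.
Duration effect: -4.32106 × (-0.005) = +0.021605
Convexity effect: 0.5 × 24.24139 × (-0.005)² = +0.0003030
ΔP/P ≈ +0.021605 + 0.0003030 = +0.021908 = +2.1908%.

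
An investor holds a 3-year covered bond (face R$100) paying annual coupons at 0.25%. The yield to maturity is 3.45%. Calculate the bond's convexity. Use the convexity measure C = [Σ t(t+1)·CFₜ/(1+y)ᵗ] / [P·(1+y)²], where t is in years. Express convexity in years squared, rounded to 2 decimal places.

11.17

With y = 0.0345:
  t   CF        PV=CF/(1+0.0345)^t    t·PV        t(t+1)·PV
  1         0.25         0.2417         0.2417           0.4833
  2         0.25         0.2336         0.4672           1.4016
  3       100.25        90.5509       271.6528       1,086.6111
  Σ                     91.0262       272.3616       1,088.4961
P = 91.0262.
Convexity = Σ t(t+1)·PV / [P·(1+y)²] = 1,088.4961 / (91.0262 × 1.070190) = 11.17376.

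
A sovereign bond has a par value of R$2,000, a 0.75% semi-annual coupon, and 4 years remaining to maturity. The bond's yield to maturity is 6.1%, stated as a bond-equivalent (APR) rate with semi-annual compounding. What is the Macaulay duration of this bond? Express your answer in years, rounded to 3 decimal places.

Periodic yield y = 0.0305. Discount each cash flow and weight by its period:
  t   CF        PV=CF/(1+0.0305)^t    t·PV
  1         7.50         7.2780         7.2780
  2         7.50         7.0626        14.1252
  3         7.50         6.8536        20.5607
  4         7.50         6.6507        26.6029
  5         7.50         6.4539        32.2694
  6         7.50         6.2629        37.5772
  7         7.50         6.0775        42.5425
  8     2,007.50     1,578.5981    12,628.7851
  Σ                  1,625.2373    12,809.7411
Price P = Σ PV = 1,625.2373.
Macaulay duration = Σ(t·PV) / P = 12,809.7411 / 1,625.2373 = 7.88177 half-year periods.
In years: 7.88177 / 2 = 3.94088 years.

3.941 years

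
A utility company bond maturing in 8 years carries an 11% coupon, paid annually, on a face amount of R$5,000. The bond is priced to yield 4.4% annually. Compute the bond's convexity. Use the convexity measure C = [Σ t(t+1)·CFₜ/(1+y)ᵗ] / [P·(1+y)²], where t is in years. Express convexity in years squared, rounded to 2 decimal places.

45.48

With y = 0.044:
  t   CF        PV=CF/(1+0.044)^t    t·PV        t(t+1)·PV
  1       550.00       526.8199       526.8199       1,053.6398
  2       550.00       504.6168     1,009.2336       3,027.7007
  3       550.00       483.3494     1,450.0482       5,800.1929
  4       550.00       462.9784     1,851.9135       9,259.5673
  5       550.00       443.4659     2,217.3293      13,303.9759
  6       550.00       424.7757     2,548.6544      17,840.5808
  7       550.00       406.8733     2,848.1131      22,784.9052
  8     5,550.00     3,932.6835    31,461.4678     283,153.2105
  Σ                  7,185.5629    43,913.5799     356,223.7732
P = 7,185.5629.
Convexity = Σ t(t+1)·PV / [P·(1+y)²] = 356,223.7732 / (7,185.5629 × 1.089936) = 45.48426.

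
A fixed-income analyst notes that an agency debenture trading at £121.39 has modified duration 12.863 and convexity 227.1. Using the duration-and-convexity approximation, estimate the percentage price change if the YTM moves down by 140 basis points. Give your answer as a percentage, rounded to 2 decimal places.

+20.23%

Duration effect: -D_mod·Δy = -12.863 × (-0.014) = +0.180082
Convexity effect: ½·C·(Δy)² = 0.5 × 227.1 × (-0.014)² = +0.0222558
ΔP/P ≈ +0.180082 + 0.0222558 = +0.2023378
= +20.23378%.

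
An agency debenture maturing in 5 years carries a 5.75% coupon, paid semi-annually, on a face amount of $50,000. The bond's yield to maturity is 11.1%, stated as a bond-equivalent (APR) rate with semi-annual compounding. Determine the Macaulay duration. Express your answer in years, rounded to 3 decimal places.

4.331 years

Periodic yield y = 0.0555. Discount each cash flow and weight by its period:
  t   CF        PV=CF/(1+0.0555)^t    t·PV
  1     1,437.50     1,361.9138     1,361.9138
  2     1,437.50     1,290.3020     2,580.6040
  3     1,437.50     1,222.4557     3,667.3672
  4     1,437.50     1,158.1769     4,632.7076
  5     1,437.50     1,097.2780     5,486.3899
  6     1,437.50     1,039.5812     6,237.4874
  7     1,437.50       984.9183     6,894.4278
  8     1,437.50       933.1296     7,465.0366
  9     1,437.50       884.0640     7,956.5762
  10   51,437.50    29,970.7407   299,707.4069
  Σ                 39,942.5602   345,989.9174
Price P = Σ PV = 39,942.5602.
Macaulay duration = Σ(t·PV) / P = 345,989.9174 / 39,942.5602 = 8.66219 half-year periods.
In years: 8.66219 / 2 = 4.33109 years.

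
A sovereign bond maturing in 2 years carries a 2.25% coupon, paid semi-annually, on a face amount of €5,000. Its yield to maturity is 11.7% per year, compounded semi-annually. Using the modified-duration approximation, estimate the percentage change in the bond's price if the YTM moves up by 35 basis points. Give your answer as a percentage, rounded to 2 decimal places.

Periodic yield y = 0.0585. Modified duration first:
  t   CF        PV=CF/(1+0.0585)^t    t·PV
  1        56.25        53.1412        53.1412
  2        56.25        50.2043       100.4086
  3        56.25        47.4297       142.2890
  4     5,056.25     4,027.7740    16,111.0958
  Σ                  4,178.5491    16,406.9346
P = 4,178.5491; D_Mac = 3.92647 half-year periods = 1.96323 yrs; D_mod = 1.96323/(1+0.0585) = 1.85473 yrs.
ΔP/P ≈ -D_mod · Δy = -1.85473 × (+0.0035) = -0.006492 = -0.6492%.

-0.65%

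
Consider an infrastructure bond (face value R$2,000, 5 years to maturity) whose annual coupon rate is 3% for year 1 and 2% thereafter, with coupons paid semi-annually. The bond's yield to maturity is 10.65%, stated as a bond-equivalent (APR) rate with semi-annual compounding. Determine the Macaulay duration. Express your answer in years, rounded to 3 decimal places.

4.667 years

Periodic yield y = 0.05325. Discount each cash flow and weight by its period:
  t   CF        PV=CF/(1+0.05325)^t    t·PV
  1        30.00        28.4833        28.4833
  2        30.00        27.0432        54.0864
  3        20.00        17.1173        51.3519
  4        20.00        16.2519        65.0076
  5        20.00        15.4302        77.1512
  6        20.00        14.6501        87.9007
  7        20.00        13.9094        97.3661
  8        20.00        13.2062       105.6497
  9        20.00        12.5385       112.8468
  10    2,020.00     1,202.3660    12,023.6601
  Σ                  1,360.9963    12,703.5039
Price P = Σ PV = 1,360.9963.
Macaulay duration = Σ(t·PV) / P = 12,703.5039 / 1,360.9963 = 9.33397 half-year periods.
In years: 9.33397 / 2 = 4.66699 years.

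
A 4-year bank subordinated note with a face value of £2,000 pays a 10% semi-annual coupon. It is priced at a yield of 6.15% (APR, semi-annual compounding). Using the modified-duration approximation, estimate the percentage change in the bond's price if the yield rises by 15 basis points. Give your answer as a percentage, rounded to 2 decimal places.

Periodic yield y = 0.03075. Modified duration first:
  t   CF        PV=CF/(1+0.03075)^t    t·PV
  1       100.00        97.0167        97.0167
  2       100.00        94.1225       188.2449
  3       100.00        91.3145       273.9436
  4       100.00        88.5904       354.3616
  5       100.00        85.9475       429.7375
  6       100.00        83.3835       500.3008
  7       100.00        80.8959       566.2714
  8     2,100.00     1,648.1341    13,185.0729
  Σ                  2,269.4051    15,594.9495
P = 2,269.4051; D_Mac = 6.87182 half-year periods = 3.43591 yrs; D_mod = 3.43591/(1+0.03075) = 3.33341 yrs.
ΔP/P ≈ -D_mod · Δy = -3.33341 × (+0.0015) = -0.005000 = -0.5000%.

-0.50%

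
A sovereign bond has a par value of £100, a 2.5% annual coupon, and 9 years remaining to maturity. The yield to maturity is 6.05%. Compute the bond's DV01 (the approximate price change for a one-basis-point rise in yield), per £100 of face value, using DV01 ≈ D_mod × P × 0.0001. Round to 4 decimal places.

£0.0574

Periodic yield y = 0.0605.
  t   CF        PV=CF/(1+0.0605)^t    t·PV
  1         2.50         2.3574         2.3574
  2         2.50         2.2229         4.4458
  3         2.50         2.0961         6.2882
  4         2.50         1.9765         7.9060
  5         2.50         1.8637         9.3187
  6         2.50         1.7574        10.5445
  7         2.50         1.6572        11.6001
  8         2.50         1.5626        12.5010
  9       102.50        60.4126       543.7138
  Σ                     75.9064       608.6756
P = 75.9064; D_Mac = 8.01876 yrs; D_mod = 7.56130 yrs.
DV01 ≈ 7.56130 × 75.9064 × 0.0001 = 0.057395.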